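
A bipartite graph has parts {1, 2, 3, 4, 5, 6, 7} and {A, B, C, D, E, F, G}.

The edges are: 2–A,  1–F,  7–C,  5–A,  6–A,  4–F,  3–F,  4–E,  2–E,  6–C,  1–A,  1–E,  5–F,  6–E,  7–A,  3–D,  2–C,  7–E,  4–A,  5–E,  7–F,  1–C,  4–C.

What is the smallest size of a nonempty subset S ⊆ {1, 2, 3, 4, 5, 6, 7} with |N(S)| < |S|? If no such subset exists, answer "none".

5

Take S = {1, 2, 4, 5, 6}. Its neighbourhood is {A, C, E, F}, so |N(S)| = 4 < |S| = 5.
Every subset of size less than 5 has at least as many neighbours as members, so 5 is the minimum.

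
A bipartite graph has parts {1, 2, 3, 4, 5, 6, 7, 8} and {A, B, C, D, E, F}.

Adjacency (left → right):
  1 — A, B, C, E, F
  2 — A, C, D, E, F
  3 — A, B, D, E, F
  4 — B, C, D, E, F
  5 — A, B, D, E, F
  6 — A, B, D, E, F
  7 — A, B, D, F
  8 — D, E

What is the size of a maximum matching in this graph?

6

One maximum matching: 1-C, 2-F, 3-B, 4-D, 5-E, 6-A.
The set {1, 2, 3, 4, 5, 6, 7, 8} has only 6 neighbours ({A, B, C, D, E, F}), so by Hall's theorem at most 6 of the 8 left vertices can be matched.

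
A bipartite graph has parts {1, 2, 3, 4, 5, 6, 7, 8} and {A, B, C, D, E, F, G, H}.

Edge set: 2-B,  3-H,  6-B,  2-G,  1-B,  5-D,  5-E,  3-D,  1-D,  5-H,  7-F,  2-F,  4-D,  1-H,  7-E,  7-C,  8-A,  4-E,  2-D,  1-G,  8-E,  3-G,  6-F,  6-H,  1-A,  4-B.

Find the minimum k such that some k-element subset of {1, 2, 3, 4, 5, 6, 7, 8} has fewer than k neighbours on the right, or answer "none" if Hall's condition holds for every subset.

none

A matching saturating every left vertex exists, for instance 1→A, 2→D, 3→G, 4→B, 5→H, 6→F, 7→C, 8→E.
By Hall's marriage theorem, this means |N(S)| ≥ |S| for every subset S, so no violating subset exists.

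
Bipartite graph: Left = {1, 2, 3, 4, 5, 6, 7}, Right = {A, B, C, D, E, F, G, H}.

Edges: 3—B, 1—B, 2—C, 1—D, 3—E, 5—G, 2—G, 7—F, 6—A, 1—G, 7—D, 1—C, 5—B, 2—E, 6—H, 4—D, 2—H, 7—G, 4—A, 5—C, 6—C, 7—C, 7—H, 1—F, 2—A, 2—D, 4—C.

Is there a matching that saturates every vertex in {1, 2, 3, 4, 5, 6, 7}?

A valid assignment of size 7: 1–B, 2–A, 3–E, 4–D, 5–C, 6–H, 7–G.
Every left vertex is matched, so this matching saturates all of them.

Yes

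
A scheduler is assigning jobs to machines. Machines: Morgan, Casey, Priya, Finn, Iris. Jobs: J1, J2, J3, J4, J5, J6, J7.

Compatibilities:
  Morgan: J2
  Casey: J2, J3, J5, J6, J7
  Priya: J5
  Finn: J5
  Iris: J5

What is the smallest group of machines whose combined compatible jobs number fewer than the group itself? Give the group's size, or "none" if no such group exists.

Take S = {Priya, Finn}. Its neighbourhood is {J5}, so |N(S)| = 1 < |S| = 2.
No single vertex violates Hall's condition since each has at least one neighbour, so 2 is the minimum.

2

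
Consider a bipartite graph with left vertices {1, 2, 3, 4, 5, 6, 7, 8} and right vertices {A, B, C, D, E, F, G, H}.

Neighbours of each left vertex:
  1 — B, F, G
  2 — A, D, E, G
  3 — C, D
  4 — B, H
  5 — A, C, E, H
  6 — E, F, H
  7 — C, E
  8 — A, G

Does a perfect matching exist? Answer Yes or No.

For example, pair 1–F, 2–A, 3–D, 4–B, 5–C, 6–H, 7–E, 8–G.
All 8 left vertices are covered.

Yes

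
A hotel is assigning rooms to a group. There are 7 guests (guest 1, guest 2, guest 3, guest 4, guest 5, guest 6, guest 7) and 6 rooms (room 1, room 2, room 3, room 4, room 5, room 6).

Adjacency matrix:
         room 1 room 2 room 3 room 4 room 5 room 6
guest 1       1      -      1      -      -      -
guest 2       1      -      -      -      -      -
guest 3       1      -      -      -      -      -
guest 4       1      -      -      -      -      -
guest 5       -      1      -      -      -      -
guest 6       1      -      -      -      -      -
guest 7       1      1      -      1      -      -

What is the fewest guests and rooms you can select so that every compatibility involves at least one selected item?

{guest 1, guest 5, guest 7, room 1} is a vertex cover of size 4: every edge has an endpoint in this set.
No smaller cover exists because guest 1–room 3, guest 2–room 1, guest 5–room 2, guest 7–room 4 is a matching of size 4, and a cover must include an endpoint of each of these disjoint edges (König's theorem).

4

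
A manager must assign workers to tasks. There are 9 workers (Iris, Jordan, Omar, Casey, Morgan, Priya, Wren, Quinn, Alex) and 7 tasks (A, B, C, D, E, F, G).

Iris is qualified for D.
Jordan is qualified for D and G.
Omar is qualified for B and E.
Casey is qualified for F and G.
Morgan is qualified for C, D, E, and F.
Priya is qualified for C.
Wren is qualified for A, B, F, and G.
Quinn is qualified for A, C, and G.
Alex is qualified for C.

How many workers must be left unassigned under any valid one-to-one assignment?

2

For example, pair Iris–D, Jordan–G, Omar–B, Casey–F, Morgan–E, Priya–C, Wren–A.
The set {Iris, Jordan, Omar, Casey, Morgan, Priya, Wren, Quinn, Alex} has only 7 neighbours ({A, B, C, D, E, F, G}), so by Hall's theorem at most 7 of the 9 workers can be matched.
That matches 7 of the 9, leaving 2 unmatched; no matching can do better.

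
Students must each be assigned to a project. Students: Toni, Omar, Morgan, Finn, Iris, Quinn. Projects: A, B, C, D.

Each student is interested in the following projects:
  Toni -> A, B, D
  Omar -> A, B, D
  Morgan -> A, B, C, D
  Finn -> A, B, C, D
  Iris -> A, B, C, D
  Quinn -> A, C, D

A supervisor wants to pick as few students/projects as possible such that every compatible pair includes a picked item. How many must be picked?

{A, B, C, D} is a vertex cover of size 4: every edge has an endpoint in this set.
No smaller cover exists because Toni–A, Omar–D, Morgan–C, Finn–B is a matching of size 4, and a cover must include an endpoint of each of these disjoint edges (König's theorem).

4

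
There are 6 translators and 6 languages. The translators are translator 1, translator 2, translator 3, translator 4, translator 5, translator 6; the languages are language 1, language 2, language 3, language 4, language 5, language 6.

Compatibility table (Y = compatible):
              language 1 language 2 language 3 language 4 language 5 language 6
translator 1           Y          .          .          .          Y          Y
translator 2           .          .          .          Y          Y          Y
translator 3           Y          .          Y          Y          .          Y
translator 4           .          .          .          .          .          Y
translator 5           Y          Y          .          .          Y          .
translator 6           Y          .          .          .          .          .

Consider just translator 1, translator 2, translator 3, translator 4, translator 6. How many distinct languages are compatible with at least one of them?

5

The union of neighbours of {translator 1, translator 2, translator 3, translator 4, translator 6} is {language 1, language 3, language 4, language 5, language 6}, which has 5 elements.
Since |N(S)| = 5 ≥ |S| = 5, Hall's condition holds for this subset.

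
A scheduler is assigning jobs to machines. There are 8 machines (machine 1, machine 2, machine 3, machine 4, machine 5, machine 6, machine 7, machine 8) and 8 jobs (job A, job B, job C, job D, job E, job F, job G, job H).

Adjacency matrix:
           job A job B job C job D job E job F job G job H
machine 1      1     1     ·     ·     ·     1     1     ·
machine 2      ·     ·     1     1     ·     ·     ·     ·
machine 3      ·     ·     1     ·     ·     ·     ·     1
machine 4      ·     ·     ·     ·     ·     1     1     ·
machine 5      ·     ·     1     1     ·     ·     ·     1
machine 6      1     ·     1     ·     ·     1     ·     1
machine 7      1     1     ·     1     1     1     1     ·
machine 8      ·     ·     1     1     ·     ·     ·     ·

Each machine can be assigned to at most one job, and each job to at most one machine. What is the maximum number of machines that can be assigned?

For example, pair machine 1–job B, machine 2–job D, machine 3–job C, machine 4–job G, machine 5–job H, machine 6–job A, machine 7–job F.
The set {machine 2, machine 3, machine 5, machine 8} has only 3 neighbours ({job C, job D, job H}), so by Hall's theorem at most 7 of the 8 machines can be matched.

7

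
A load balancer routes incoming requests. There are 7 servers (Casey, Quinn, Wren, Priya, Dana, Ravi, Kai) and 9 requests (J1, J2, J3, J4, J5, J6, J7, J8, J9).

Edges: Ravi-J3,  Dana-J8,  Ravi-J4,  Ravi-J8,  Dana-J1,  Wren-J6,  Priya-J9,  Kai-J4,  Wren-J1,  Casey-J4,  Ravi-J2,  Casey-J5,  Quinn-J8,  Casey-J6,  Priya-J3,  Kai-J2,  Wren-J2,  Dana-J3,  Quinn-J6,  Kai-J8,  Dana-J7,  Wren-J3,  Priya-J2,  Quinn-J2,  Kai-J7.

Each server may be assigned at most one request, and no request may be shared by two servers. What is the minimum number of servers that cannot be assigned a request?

A valid assignment of size 7: Casey–J5, Quinn–J6, Wren–J1, Priya–J9, Dana–J3, Ravi–J8, Kai–J7.
This saturates every server, so 7 is the maximum.
That matches 7 of the 7, leaving 0 unmatched; no matching can do better.

0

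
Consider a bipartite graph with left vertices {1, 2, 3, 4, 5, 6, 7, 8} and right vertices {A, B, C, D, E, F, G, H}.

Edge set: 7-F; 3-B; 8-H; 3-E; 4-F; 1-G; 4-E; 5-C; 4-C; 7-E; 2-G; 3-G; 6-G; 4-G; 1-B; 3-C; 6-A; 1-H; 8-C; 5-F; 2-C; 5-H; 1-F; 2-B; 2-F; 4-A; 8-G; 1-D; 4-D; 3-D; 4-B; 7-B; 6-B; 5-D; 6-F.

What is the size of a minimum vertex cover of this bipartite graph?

{1, 2, 3, 4, 5, 6, 7, 8} is a vertex cover of size 8: every edge has an endpoint in this set.
No smaller cover exists because 1–H, 2–B, 3–G, 4–A, 5–D, 6–F, 7–E, 8–C is a matching of size 8, and a cover must include an endpoint of each of these disjoint edges (König's theorem).

8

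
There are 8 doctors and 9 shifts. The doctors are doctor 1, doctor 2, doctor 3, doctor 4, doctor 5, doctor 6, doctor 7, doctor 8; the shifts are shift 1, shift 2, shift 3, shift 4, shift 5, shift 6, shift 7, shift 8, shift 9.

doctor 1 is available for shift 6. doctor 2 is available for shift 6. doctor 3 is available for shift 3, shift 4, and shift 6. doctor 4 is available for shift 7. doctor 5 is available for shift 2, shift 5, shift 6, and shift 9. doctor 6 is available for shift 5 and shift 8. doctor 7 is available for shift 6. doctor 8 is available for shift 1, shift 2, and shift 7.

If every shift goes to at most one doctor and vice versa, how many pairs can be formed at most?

A valid assignment of size 6: doctor 1→shift 6, doctor 3→shift 3, doctor 4→shift 7, doctor 5→shift 5, doctor 6→shift 8, doctor 8→shift 2.
The set {doctor 1, doctor 2, doctor 7} has only 1 neighbour ({shift 6}), so by Hall's theorem at most 6 of the 8 doctors can be matched.

6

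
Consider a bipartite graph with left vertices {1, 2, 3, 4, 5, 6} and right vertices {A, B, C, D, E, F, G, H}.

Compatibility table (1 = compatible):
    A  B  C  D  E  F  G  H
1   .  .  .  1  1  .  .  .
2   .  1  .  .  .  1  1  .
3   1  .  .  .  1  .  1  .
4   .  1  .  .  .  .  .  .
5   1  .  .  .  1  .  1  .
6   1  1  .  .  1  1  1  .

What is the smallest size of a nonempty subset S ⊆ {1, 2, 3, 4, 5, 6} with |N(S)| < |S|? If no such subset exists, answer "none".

none

A matching saturating every left vertex exists, for instance 1→D, 2→F, 3→E, 4→B, 5→A, 6→G.
By Hall's marriage theorem, this means |N(S)| ≥ |S| for every subset S, so no violating subset exists.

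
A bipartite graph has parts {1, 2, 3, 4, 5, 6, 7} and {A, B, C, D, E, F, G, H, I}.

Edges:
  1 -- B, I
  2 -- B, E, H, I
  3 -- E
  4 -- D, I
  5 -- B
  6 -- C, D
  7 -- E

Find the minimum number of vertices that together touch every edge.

The 6 edges 1–I, 2–H, 3–E, 4–D, 5–B, 6–C form a matching, so any vertex cover needs at least 6 vertices (one per matched edge).
Conversely {1, 2, 4, 5, 6, E} meets every edge and has exactly 6 vertices, so 6 is optimal.

6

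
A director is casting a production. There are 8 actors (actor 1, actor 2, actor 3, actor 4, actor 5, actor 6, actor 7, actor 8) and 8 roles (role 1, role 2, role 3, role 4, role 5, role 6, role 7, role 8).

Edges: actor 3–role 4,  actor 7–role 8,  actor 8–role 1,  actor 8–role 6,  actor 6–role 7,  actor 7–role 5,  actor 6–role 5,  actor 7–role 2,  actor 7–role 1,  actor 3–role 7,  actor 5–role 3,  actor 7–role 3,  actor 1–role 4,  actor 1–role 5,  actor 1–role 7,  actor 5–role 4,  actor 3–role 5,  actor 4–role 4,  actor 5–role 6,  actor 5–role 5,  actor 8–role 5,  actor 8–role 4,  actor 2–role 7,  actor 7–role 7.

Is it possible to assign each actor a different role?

No

The set {actor 1, actor 2, actor 3, actor 4, actor 6} has only 3 neighbours ({role 4, role 5, role 7}), so by Hall's theorem at most 6 of the 8 actors can be matched.
Hence no matching covers every actor.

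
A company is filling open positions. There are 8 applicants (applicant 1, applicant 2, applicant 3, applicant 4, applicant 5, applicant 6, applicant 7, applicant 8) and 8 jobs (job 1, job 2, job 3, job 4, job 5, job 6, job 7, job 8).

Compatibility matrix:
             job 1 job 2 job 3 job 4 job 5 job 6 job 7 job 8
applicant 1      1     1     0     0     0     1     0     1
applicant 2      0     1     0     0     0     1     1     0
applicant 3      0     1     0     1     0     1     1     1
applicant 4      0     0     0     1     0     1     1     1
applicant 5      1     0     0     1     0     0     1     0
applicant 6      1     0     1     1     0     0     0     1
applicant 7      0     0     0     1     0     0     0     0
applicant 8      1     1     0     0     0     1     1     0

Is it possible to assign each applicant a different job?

No

The set {applicant 1, applicant 2, applicant 3, applicant 4, applicant 5, applicant 7, applicant 8} has only 6 neighbours ({job 1, job 2, job 4, job 6, job 7, job 8}), so by Hall's theorem at most 7 of the 8 applicants can be matched.
Hence no matching covers every applicant.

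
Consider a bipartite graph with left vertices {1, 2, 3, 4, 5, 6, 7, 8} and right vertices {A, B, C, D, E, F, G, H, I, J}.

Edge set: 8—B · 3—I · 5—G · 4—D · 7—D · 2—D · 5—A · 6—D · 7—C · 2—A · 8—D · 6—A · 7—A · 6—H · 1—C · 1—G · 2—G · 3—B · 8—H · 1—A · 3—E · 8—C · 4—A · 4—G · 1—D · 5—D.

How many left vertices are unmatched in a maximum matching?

One maximum matching: 1-C, 2-A, 3-E, 4-D, 5-G, 6-H, 8-B.
The set {1, 2, 4, 5, 7} has only 4 neighbours ({A, C, D, G}), so by Hall's theorem at most 7 of the 8 left vertices can be matched.
That matches 7 of the 8, leaving 1 unmatched; no matching can do better.

1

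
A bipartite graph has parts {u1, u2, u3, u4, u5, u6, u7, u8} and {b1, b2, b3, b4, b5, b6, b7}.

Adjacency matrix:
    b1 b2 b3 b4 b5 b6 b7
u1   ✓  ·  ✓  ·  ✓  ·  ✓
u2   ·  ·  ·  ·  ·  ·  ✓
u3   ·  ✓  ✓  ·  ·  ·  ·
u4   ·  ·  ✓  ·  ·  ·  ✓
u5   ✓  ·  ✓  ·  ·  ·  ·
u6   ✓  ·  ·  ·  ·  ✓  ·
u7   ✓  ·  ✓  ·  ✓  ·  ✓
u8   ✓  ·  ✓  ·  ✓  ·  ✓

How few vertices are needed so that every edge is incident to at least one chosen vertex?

The 6 edges u1–b5, u2–b7, u3–b2, u4–b3, u5–b1, u6–b6 form a matching, so any vertex cover needs at least 6 vertices (one per matched edge).
Conversely {u3, u6, b1, b3, b5, b7} meets every edge and has exactly 6 vertices, so 6 is optimal.

6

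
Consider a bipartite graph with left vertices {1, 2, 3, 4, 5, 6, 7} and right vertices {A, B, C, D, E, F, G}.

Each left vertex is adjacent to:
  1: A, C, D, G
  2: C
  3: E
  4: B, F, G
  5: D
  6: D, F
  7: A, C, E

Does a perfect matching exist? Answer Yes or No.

Yes

For example, pair 1→G, 2→C, 3→E, 4→B, 5→D, 6→F, 7→A.
All 7 left vertices are covered.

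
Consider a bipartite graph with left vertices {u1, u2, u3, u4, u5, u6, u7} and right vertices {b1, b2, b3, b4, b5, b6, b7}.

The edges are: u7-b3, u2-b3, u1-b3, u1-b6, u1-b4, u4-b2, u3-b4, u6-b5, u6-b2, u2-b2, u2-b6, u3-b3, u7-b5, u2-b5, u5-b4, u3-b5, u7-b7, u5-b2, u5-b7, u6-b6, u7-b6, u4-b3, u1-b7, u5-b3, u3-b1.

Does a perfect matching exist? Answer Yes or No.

One maximum matching: u1–b4, u2–b6, u3–b1, u4–b2, u5–b7, u6–b5, u7–b3.
Every left vertex is matched, so this is a perfect matching.

Yes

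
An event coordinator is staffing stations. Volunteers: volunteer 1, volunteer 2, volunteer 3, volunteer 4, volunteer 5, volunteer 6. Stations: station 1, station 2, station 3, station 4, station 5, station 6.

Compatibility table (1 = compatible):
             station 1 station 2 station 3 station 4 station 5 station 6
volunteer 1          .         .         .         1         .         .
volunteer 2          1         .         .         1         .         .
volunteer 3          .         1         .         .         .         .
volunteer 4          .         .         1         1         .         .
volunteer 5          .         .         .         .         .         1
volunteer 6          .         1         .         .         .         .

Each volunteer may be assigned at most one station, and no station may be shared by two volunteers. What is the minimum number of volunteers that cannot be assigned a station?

For example, pair volunteer 1-station 4, volunteer 2-station 1, volunteer 3-station 2, volunteer 4-station 3, volunteer 5-station 6.
The set {volunteer 3, volunteer 6} has only 1 neighbour ({station 2}), so by Hall's theorem at most 5 of the 6 volunteers can be matched.
That matches 5 of the 6, leaving 1 unmatched; no matching can do better.

1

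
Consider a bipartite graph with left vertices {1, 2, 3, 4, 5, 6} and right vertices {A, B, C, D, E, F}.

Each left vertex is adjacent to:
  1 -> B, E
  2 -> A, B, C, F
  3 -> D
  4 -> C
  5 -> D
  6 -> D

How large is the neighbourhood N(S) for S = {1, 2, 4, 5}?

The union of neighbours of {1, 2, 4, 5} is {A, B, C, D, E, F}, which has 6 elements.
Since |N(S)| = 6 ≥ |S| = 4, Hall's condition holds for this subset.

6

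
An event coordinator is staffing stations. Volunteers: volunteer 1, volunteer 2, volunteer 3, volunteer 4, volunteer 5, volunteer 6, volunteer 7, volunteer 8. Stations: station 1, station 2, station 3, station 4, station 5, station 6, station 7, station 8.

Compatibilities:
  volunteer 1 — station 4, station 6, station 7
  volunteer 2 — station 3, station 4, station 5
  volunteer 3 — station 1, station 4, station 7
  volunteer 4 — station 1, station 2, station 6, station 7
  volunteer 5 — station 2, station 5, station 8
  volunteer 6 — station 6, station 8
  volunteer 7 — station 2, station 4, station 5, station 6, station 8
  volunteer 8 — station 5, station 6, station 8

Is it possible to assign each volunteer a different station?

One maximum matching: volunteer 1–station 4, volunteer 2–station 3, volunteer 3–station 7, volunteer 4–station 1, volunteer 5–station 2, volunteer 6–station 6, volunteer 7–station 5, volunteer 8–station 8.
Every volunteer is matched, so this is a perfect matching.

Yes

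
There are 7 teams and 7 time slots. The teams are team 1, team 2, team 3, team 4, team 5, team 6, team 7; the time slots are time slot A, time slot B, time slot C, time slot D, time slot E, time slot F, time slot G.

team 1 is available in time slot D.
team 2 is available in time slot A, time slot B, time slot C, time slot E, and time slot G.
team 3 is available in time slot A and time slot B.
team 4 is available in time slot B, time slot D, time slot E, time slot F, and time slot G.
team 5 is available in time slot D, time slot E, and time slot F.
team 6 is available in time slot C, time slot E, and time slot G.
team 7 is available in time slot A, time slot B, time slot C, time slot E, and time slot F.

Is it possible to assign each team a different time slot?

A valid assignment of size 7: team 1–time slot D, team 2–time slot E, team 3–time slot A, team 4–time slot B, team 5–time slot F, team 6–time slot G, team 7–time slot C.
All 7 teams are covered.

Yes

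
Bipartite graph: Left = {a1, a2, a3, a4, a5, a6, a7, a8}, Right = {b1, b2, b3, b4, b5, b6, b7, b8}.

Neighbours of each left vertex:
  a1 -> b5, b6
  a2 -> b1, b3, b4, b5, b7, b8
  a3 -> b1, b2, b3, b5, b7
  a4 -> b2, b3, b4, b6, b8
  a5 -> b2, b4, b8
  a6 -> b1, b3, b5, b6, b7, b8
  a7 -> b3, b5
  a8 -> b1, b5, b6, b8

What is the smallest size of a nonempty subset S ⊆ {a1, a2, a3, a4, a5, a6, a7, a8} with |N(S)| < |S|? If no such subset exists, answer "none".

A matching saturating every left vertex exists, for instance a1→b6, a2→b7, a3→b2, a4→b8, a5→b4, a6→b1, a7→b3, a8→b5.
By Hall's marriage theorem, this means |N(S)| ≥ |S| for every subset S, so no violating subset exists.

none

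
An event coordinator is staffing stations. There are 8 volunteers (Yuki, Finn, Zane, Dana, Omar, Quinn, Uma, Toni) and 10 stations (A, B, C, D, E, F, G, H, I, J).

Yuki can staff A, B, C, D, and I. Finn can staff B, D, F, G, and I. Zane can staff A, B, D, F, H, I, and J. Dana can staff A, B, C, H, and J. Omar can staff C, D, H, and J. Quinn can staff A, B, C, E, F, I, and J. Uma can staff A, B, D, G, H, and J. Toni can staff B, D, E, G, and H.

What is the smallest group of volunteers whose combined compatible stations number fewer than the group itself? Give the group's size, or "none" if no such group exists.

A matching saturating every volunteer exists, for instance Yuki→D, Finn→B, Zane→J, Dana→H, Omar→C, Quinn→E, Uma→A, Toni→G.
By Hall's marriage theorem, this means |N(S)| ≥ |S| for every subset S, so no violating subset exists.

none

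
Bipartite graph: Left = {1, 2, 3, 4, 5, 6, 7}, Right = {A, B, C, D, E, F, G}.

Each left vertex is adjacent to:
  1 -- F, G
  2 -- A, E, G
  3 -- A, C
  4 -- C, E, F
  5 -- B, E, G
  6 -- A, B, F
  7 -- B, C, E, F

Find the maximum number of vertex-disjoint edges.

For example, pair 1→F, 2→G, 3→A, 4→C, 5→E, 6→B.
The set {1, 2, 3, 4, 5, 6, 7} has only 6 neighbours ({A, B, C, E, F, G}), so by Hall's theorem at most 6 of the 7 left vertices can be matched.

6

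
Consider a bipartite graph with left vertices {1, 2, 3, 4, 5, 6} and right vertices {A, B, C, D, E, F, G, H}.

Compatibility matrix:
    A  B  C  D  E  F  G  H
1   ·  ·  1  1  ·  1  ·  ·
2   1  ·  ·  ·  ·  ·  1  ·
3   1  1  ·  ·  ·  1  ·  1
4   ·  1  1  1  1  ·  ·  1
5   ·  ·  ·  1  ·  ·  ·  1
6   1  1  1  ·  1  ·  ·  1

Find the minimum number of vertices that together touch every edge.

6

A maximum matching has 6 edges (e.g. 1–F, 2–G, 3–B, 4–E, 5–D, 6–A).
By König's theorem the minimum vertex cover has the same size. One such cover is {1, 2, 3, 4, 5, 6}.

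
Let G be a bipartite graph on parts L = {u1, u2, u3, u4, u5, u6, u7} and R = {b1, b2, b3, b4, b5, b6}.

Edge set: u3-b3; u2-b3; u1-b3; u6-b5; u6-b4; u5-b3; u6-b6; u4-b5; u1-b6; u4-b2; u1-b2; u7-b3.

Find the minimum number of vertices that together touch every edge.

{u1, u4, u6, b3} is a vertex cover of size 4: every edge has an endpoint in this set.
No smaller cover exists because u1–b6, u2–b3, u4–b2, u6–b5 is a matching of size 4, and a cover must include an endpoint of each of these disjoint edges (König's theorem).

4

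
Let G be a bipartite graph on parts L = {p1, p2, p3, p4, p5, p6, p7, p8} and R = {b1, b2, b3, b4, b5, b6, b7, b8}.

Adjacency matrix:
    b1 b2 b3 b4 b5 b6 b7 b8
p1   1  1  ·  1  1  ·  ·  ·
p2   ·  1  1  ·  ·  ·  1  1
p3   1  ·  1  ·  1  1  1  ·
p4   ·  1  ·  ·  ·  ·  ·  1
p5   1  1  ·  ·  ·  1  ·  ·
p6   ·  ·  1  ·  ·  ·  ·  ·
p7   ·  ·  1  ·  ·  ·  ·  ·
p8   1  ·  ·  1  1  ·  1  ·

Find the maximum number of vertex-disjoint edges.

For example, pair p1-b4, p2-b8, p3-b7, p4-b2, p5-b6, p6-b3, p8-b5.
The set {p6, p7} has only 1 neighbour ({b3}), so by Hall's theorem at most 7 of the 8 left vertices can be matched.

7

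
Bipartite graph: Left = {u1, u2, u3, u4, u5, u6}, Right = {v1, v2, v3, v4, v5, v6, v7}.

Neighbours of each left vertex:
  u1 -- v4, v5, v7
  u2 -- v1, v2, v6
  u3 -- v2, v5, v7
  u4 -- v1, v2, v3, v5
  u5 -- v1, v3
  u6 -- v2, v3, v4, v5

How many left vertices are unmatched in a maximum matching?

For example, pair u1–v4, u2–v1, u3–v7, u4–v5, u5–v3, u6–v2.
All 6 left vertices are matched, so no larger matching exists.
That matches 6 of the 6, leaving 0 unmatched; no matching can do better.

0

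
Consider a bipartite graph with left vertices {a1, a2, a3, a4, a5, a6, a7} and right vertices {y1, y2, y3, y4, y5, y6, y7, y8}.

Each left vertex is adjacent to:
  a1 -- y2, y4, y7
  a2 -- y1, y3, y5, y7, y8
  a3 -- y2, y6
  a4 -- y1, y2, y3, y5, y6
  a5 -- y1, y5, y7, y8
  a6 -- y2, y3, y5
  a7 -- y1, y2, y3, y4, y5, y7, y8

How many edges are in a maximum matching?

7

For example, pair a1-y4, a2-y3, a3-y6, a4-y1, a5-y5, a6-y2, a7-y7.
This saturates every left vertex, so 7 is the maximum.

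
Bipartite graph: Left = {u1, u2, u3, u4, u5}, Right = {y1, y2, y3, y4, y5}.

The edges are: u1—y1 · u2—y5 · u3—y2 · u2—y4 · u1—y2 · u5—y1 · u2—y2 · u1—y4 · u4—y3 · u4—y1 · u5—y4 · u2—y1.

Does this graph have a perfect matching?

A valid assignment of size 5: u1-y4, u2-y5, u3-y2, u4-y3, u5-y1.
Every left vertex is matched, so this is a perfect matching.

Yes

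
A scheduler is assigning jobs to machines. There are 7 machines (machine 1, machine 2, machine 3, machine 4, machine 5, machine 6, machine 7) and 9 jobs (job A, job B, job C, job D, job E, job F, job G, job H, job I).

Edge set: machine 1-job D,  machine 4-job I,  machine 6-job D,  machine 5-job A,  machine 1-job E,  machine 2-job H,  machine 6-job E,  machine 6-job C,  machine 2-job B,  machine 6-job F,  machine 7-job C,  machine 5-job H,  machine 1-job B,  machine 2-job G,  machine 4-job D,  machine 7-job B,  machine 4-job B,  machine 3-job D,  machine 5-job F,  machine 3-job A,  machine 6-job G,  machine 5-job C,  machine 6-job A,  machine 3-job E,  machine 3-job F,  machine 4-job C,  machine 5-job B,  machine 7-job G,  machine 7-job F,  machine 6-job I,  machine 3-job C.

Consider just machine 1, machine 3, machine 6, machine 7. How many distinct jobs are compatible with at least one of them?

8

The union of neighbours of {machine 1, machine 3, machine 6, machine 7} is {job A, job B, job C, job D, job E, job F, job G, job I}, which has 8 elements.
Since |N(S)| = 8 ≥ |S| = 4, Hall's condition holds for this subset.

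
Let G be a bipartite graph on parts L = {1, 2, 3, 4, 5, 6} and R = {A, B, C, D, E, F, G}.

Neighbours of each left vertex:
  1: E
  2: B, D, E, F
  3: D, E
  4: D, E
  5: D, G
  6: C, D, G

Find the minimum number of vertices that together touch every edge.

A maximum matching has 5 edges (e.g. 1–E, 2–B, 3–D, 5–G, 6–C).
By König's theorem the minimum vertex cover has the same size. One such cover is {2, 5, 6, D, E}.

5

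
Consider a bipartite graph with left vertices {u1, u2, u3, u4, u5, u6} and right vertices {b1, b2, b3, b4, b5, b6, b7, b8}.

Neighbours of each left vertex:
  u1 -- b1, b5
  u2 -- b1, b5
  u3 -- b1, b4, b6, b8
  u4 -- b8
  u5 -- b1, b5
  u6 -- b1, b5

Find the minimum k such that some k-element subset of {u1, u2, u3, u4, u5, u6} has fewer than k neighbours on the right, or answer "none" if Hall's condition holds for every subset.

3

Take S = {u1, u2, u5}. Its neighbourhood is {b1, b5}, so |N(S)| = 2 < |S| = 3.
Every subset of size less than 3 has at least as many neighbours as members, so 3 is the minimum.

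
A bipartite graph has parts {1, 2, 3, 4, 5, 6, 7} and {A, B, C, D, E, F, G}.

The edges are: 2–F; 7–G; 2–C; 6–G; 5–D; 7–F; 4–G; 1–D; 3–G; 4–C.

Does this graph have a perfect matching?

The set {1, 2, 3, 4, 5, 6, 7} has only 4 neighbours ({C, D, F, G}), so by Hall's theorem at most 4 of the 7 left vertices can be matched.
Hence no matching covers every left vertex.

No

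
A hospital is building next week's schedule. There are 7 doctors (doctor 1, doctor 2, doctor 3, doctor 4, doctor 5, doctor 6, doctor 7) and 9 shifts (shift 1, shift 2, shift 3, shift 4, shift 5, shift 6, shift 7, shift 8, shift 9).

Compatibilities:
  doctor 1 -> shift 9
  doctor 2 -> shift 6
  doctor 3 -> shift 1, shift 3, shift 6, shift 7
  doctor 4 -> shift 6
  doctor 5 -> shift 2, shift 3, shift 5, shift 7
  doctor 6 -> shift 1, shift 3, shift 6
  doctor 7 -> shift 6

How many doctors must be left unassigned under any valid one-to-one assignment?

2

For example, pair doctor 1→shift 9, doctor 2→shift 6, doctor 3→shift 1, doctor 5→shift 5, doctor 6→shift 3.
The set {doctor 2, doctor 4, doctor 7} has only 1 neighbour ({shift 6}), so by Hall's theorem at most 5 of the 7 doctors can be matched.
That matches 5 of the 7, leaving 2 unmatched; no matching can do better.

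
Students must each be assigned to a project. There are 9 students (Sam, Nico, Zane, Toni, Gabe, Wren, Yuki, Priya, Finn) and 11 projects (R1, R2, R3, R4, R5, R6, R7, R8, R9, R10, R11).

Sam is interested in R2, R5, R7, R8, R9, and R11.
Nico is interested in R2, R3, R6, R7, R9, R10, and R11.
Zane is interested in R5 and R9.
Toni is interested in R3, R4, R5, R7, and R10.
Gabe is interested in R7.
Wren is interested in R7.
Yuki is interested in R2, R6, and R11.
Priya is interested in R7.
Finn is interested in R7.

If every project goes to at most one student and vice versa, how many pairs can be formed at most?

6

One maximum matching: Sam–R2, Nico–R9, Zane–R5, Toni–R3, Gabe–R7, Yuki–R11.
The set {Gabe, Wren, Priya, Finn} has only 1 neighbour ({R7}), so by Hall's theorem at most 6 of the 9 students can be matched.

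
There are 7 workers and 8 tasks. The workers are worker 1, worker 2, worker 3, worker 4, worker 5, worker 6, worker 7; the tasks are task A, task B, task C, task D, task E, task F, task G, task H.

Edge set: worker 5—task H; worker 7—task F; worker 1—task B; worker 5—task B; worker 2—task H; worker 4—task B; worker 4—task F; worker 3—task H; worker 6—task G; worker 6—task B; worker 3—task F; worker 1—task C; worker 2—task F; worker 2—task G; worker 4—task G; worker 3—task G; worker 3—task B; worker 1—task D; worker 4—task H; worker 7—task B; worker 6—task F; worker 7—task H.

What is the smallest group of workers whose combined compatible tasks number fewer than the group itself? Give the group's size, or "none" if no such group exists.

Take S = {worker 2, worker 3, worker 4, worker 5, worker 6}. Its neighbourhood is {task B, task F, task G, task H}, so |N(S)| = 4 < |S| = 5.
Every subset of size less than 5 has at least as many neighbours as members, so 5 is the minimum.

5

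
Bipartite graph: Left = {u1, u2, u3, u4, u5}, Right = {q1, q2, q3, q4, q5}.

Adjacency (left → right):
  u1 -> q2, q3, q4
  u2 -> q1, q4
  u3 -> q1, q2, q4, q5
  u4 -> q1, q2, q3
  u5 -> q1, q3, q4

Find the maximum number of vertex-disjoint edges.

5

One maximum matching: u1–q3, u2–q1, u3–q5, u4–q2, u5–q4.
All 5 left vertices are matched, so no larger matching exists.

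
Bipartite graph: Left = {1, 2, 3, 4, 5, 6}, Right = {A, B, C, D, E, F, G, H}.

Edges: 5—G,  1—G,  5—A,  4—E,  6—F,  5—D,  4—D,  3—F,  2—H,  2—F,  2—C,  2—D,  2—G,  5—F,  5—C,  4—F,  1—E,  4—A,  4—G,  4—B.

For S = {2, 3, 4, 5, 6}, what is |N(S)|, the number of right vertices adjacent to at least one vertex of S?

The union of neighbours of {2, 3, 4, 5, 6} is {A, B, C, D, E, F, G, H}, which has 8 elements.
Since |N(S)| = 8 ≥ |S| = 5, Hall's condition holds for this subset.

8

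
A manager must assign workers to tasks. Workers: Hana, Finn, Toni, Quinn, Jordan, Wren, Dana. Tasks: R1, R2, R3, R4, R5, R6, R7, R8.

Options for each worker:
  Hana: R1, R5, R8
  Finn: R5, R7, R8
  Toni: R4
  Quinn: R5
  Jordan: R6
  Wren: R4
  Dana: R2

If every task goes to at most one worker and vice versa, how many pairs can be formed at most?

A valid assignment of size 6: Hana→R8, Finn→R7, Toni→R4, Quinn→R5, Jordan→R6, Dana→R2.
The set {Toni, Wren} has only 1 neighbour ({R4}), so by Hall's theorem at most 6 of the 7 workers can be matched.

6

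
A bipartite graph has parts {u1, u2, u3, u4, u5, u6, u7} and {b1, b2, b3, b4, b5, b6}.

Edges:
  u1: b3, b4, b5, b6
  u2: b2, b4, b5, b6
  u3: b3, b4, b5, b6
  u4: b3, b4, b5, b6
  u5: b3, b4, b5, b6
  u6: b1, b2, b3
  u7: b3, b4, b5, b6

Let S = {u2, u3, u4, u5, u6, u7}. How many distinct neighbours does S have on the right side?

6

The union of neighbours of {u2, u3, u4, u5, u6, u7} is {b1, b2, b3, b4, b5, b6}, which has 6 elements.
Since |N(S)| = 6 ≥ |S| = 6, Hall's condition holds for this subset.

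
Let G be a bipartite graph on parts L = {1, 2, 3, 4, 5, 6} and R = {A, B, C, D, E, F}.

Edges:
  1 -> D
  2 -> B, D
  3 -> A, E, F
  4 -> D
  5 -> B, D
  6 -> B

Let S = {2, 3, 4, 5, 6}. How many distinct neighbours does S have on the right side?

5

The union of neighbours of {2, 3, 4, 5, 6} is {A, B, D, E, F}, which has 5 elements.
Since |N(S)| = 5 ≥ |S| = 5, Hall's condition holds for this subset.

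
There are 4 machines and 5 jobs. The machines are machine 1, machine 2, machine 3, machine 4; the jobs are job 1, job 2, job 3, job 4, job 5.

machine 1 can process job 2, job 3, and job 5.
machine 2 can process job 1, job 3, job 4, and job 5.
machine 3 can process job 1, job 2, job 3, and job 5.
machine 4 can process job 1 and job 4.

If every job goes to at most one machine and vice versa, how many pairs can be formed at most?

4

For example, pair machine 1–job 5, machine 2–job 3, machine 3–job 2, machine 4–job 1.
This saturates every machine, so 4 is the maximum.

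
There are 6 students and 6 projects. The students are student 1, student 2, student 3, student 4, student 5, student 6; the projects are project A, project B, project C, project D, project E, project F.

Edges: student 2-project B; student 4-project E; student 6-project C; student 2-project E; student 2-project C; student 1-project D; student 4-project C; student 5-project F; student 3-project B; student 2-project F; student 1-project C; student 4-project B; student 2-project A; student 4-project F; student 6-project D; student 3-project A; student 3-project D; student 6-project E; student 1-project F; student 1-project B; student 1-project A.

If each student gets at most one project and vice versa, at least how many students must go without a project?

0

For example, pair student 1-project B, student 2-project A, student 3-project D, student 4-project C, student 5-project F, student 6-project E.
This saturates every student, so 6 is the maximum.
That matches 6 of the 6, leaving 0 unmatched; no matching can do better.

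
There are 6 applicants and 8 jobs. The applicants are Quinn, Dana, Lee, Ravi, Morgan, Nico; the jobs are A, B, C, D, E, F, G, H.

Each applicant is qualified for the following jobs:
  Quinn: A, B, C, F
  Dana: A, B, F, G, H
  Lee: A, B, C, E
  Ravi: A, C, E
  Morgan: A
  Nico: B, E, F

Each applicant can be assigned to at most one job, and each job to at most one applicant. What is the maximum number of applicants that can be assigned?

For example, pair Quinn–F, Dana–G, Lee–E, Ravi–C, Morgan–A, Nico–B.
This saturates every applicant, so 6 is the maximum.

6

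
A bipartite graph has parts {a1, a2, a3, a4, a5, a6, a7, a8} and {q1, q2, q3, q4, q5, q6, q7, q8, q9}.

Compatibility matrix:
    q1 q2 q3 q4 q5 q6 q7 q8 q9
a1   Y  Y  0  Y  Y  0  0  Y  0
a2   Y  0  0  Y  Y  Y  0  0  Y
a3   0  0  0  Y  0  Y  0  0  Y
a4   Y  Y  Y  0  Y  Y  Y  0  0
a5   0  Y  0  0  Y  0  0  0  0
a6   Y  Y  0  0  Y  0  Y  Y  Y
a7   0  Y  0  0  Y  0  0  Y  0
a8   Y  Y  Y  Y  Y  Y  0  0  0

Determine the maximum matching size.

8

For example, pair a1→q8, a2→q9, a3→q6, a4→q1, a5→q5, a6→q7, a7→q2, a8→q4.
This saturates every left vertex, so 8 is the maximum.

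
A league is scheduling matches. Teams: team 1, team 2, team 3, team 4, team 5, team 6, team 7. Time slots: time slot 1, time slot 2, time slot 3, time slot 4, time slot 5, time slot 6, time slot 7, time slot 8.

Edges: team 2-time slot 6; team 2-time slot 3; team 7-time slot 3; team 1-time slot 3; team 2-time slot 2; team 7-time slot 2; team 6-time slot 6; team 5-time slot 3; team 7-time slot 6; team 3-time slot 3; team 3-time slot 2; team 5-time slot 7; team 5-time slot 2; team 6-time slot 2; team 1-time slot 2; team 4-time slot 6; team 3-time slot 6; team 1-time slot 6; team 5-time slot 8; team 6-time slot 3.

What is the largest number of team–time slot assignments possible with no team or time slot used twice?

4

A valid assignment of size 4: team 1–time slot 6, team 2–time slot 3, team 3–time slot 2, team 5–time slot 7.
The set {team 1, team 2, team 3, team 4, team 6, team 7} has only 3 neighbours ({time slot 2, time slot 3, time slot 6}), so by Hall's theorem at most 4 of the 7 teams can be matched.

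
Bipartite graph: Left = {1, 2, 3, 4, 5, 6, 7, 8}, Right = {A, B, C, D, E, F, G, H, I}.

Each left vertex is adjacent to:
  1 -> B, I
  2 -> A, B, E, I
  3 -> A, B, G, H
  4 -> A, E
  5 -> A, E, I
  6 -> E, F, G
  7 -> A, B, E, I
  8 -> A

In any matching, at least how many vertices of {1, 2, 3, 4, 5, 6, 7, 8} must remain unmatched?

2

One maximum matching: 1→I, 2→B, 3→H, 4→A, 5→E, 6→G.
The set {1, 2, 4, 5, 7, 8} has only 4 neighbours ({A, B, E, I}), so by Hall's theorem at most 6 of the 8 left vertices can be matched.
That matches 6 of the 8, leaving 2 unmatched; no matching can do better.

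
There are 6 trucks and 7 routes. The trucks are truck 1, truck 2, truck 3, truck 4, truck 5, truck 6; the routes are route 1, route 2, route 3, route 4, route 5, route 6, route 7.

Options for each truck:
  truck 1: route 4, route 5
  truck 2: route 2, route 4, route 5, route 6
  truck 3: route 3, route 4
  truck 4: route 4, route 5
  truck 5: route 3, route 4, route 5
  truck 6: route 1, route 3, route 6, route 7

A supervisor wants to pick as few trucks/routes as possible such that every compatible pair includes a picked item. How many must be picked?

The 5 edges truck 1–route 5, truck 2–route 2, truck 3–route 3, truck 4–route 4, truck 6–route 7 form a matching, so any vertex cover needs at least 5 vertices (one per matched edge).
Conversely {truck 2, truck 6, route 3, route 4, route 5} meets every edge and has exactly 5 vertices, so 5 is optimal.

5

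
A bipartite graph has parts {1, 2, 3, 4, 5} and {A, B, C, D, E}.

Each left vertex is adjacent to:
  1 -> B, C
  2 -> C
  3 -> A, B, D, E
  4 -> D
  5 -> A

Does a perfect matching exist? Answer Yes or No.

A valid assignment of size 5: 1→B, 2→C, 3→E, 4→D, 5→A.
All 5 left vertices are covered.

Yes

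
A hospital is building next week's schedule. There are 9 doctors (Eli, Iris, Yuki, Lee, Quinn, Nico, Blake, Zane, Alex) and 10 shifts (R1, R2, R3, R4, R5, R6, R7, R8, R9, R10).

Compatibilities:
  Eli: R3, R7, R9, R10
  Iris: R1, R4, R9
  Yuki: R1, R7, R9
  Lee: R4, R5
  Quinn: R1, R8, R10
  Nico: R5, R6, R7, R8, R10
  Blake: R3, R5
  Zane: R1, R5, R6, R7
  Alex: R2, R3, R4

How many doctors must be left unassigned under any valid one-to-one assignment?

0

A valid assignment of size 9: Eli–R7, Iris–R9, Yuki–R1, Lee–R4, Quinn–R8, Nico–R10, Blake–R5, Zane–R6, Alex–R3.
All 9 doctors are matched, so no larger matching exists.
That matches 9 of the 9, leaving 0 unmatched; no matching can do better.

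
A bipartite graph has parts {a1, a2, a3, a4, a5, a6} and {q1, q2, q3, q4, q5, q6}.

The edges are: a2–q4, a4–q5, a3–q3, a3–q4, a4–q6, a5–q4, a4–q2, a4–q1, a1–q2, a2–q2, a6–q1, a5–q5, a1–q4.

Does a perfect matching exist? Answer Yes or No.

Yes

For example, pair a1-q4, a2-q2, a3-q3, a4-q6, a5-q5, a6-q1.
Every left vertex is matched, so this is a perfect matching.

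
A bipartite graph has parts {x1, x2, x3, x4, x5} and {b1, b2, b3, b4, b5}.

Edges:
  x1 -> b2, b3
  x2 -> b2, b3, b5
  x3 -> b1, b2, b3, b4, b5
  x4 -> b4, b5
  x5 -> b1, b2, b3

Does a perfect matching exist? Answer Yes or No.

Yes

A valid assignment of size 5: x1-b2, x2-b5, x3-b1, x4-b4, x5-b3.
All 5 left vertices are covered.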